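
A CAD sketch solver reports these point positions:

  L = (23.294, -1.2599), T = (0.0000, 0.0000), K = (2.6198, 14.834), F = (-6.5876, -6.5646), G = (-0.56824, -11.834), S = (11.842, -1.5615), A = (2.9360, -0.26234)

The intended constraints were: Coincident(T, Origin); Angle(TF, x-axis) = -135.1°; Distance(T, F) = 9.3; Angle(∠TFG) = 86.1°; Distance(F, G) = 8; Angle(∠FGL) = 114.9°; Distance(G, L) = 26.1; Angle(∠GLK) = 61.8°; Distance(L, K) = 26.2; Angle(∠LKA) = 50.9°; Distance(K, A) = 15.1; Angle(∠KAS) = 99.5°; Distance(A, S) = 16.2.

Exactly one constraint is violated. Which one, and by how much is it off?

Distance(A, S) = 16.2 — off by 7.20.

T = (0.00, 0.00) ✓; TF at -135.1° ✓; |TF| = 9.300 ✓; ∠TFG = 86.10° ✓; |FG| = 8.000 ✓; ∠FGL = 114.9° ✓; |GL| = 26.10 ✓; ∠GLK = 61.80° ✓; |LK| = 26.20 ✓; ∠LKA = 50.90° ✓; |KA| = 15.10 ✓; ∠KAS = 99.50° ✓; |AS| = 9.000 ✗.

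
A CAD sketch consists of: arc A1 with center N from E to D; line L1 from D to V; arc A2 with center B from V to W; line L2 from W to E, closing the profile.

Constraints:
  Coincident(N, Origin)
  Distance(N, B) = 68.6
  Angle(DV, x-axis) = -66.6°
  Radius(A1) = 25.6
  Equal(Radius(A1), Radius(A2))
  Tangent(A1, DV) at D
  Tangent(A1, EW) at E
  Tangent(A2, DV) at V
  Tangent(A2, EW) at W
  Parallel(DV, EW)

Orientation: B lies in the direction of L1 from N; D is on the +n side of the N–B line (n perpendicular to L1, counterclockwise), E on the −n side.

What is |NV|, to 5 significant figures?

73.221

Tangency of A1 to both parallel lines with radius 25.6 puts D and E at N ± 25.6·n: D = (23.495, 10.167), E = (-23.495, -10.167). Equal radii place V and W the same way about B: V = B + 25.6·n = (50.739, -52.791), W = B − 25.6·n = (3.7498, -73.125). Then |NV| = |V − N| = 73.221.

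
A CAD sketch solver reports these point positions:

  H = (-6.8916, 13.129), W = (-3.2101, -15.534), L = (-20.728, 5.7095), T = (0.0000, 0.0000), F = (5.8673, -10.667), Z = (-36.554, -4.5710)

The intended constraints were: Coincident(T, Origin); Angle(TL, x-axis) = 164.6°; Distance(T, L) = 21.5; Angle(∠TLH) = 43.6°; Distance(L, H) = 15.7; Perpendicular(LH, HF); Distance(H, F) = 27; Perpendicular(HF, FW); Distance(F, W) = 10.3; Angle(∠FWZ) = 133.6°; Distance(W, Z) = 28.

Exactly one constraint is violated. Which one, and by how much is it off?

Distance(W, Z) = 28 — off by 7.10.

T = (0.00, 0.00) ✓; TL at 164.6° ✓; |TL| = 21.50 ✓; ∠TLH = 43.60° ✓; |LH| = 15.70 ✓; ∠(LH, HF) = 90.00° ✓; |HF| = 27.00 ✓; ∠(HF, FW) = 90.00° ✓; |FW| = 10.30 ✓; ∠FWZ = 133.6° ✓; |WZ| = 35.10 ✗.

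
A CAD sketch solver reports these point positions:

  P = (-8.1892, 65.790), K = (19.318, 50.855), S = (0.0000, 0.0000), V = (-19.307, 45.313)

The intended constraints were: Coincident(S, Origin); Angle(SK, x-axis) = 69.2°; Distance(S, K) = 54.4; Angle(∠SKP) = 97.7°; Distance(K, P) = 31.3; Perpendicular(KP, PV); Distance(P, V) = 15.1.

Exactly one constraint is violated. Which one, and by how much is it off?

Distance(P, V) = 15.1 — off by 8.20.

S = (0.00, 0.00) ✓; SK at 69.20° ✓; |SK| = 54.40 ✓; ∠SKP = 97.70° ✓; |KP| = 31.30 ✓; ∠(KP, PV) = 90.00° ✓; |PV| = 23.30 ✗.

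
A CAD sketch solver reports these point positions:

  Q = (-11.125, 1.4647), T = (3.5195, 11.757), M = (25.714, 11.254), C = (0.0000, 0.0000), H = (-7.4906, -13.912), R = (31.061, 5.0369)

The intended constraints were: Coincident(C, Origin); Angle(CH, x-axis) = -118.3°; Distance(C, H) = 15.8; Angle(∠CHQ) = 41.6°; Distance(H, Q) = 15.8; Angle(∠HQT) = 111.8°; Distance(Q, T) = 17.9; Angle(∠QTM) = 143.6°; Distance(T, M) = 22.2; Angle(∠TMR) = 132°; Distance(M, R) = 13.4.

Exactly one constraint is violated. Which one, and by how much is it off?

Distance(M, R) = 13.4 — off by 5.20.

C = (0.00, 0.00) ✓; CH at -118.3° ✓; |CH| = 15.80 ✓; ∠CHQ = 41.60° ✓; |HQ| = 15.80 ✓; ∠HQT = 111.8° ✓; |QT| = 17.90 ✓; ∠QTM = 143.6° ✓; |TM| = 22.20 ✓; ∠TMR = 132.0° ✓; |MR| = 8.200 ✗.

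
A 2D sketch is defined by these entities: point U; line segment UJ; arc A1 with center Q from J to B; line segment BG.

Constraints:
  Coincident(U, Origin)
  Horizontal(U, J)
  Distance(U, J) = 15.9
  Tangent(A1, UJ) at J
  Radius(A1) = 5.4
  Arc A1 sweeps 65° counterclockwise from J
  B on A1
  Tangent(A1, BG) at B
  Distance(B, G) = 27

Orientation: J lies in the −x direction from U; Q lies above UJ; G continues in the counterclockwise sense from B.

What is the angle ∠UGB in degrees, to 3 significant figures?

24.2°

U is at the origin; U and J share the same y with |UJ| = 15.9 and J on the −x side, so J = (-15.9, 0.00). Tangency of A1 to UJ means the radius QJ is perpendicular to UJ, so Q = J + (0, 5.4) = (-15.9, 5.40). On A1, J sits at bearing -90° from Q; a 65° counterclockwise sweep puts B at bearing -25°, so B = Q + 5.4·(cos -25°, sin -25°) = (-11.0, 3.12). Tangency of A1 to BG means the radius QB is perpendicular to BG, so BG runs along (−sin -25°, cos -25°); with |BG| = 27.0, G = (0.405, 27.6). Then cos ∠UGB = GU·GB / (|GU||GB|), giving 24.2°.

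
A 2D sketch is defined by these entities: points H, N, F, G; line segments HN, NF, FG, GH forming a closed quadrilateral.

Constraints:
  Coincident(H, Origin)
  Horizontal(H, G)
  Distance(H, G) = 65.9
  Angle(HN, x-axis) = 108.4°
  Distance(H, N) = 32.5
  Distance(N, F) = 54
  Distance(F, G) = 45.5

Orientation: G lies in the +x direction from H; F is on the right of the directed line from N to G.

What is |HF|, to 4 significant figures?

25.35

Checks: |NF| = 54.00 ✓; |FG| = 45.50 ✓.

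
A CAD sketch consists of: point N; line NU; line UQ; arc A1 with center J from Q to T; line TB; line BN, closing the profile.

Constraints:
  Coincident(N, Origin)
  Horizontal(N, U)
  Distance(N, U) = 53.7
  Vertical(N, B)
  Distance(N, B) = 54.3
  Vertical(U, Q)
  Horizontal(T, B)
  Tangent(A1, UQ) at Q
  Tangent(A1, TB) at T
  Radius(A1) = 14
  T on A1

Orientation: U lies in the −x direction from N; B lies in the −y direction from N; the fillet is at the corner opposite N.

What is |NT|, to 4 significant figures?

67.26

N is at the origin; NU is horizontal with |NU| = 53.7 and U on the −x side, so U = (-53.70, 0.000). N and B share the same x with |NB| = 54.3 and B on the −y side, so B = (0.000, -54.30). The virtual corner opposite N is at (-53.70, -54.30). Since A1 is tangent to UQ there, JQ ⟂ UQ and the tangent condition forces JT to be normal to TB, with radius 14.0, so the center J sits 14.0 in from both sides at J = (-39.70, -40.30). That places the tangent points at Q = (-53.70, -40.30) on UQ and T = (-39.70, -54.30) on TB. Then |NT| = |T − N| = 67.26.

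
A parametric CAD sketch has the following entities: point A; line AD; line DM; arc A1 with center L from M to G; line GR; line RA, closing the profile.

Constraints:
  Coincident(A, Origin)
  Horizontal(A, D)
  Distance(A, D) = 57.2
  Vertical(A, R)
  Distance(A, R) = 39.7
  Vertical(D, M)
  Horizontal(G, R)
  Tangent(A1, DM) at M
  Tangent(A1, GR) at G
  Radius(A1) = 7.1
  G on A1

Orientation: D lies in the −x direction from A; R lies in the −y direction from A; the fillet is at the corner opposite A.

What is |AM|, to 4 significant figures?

65.84

A is at the origin; AD is horizontal with |AD| = 57.2 and D on the −x side, so D = (-57.20, 0.000). A and R share the same x with |AR| = 39.7 and R on the −y side, so R = (0.000, -39.70). The virtual corner opposite A is at (-57.20, -39.70). Since A1 is tangent to DM there, LM ⟂ DM and tangency of A1 to GR means the radius LG is perpendicular to GR, with radius 7.1, so the center L sits 7.1 in from both sides at L = (-50.10, -32.60). That places the tangent points at M = (-57.20, -32.60) on DM and G = (-50.10, -39.70) on GR. Then |AM| = |M − A| = 65.84.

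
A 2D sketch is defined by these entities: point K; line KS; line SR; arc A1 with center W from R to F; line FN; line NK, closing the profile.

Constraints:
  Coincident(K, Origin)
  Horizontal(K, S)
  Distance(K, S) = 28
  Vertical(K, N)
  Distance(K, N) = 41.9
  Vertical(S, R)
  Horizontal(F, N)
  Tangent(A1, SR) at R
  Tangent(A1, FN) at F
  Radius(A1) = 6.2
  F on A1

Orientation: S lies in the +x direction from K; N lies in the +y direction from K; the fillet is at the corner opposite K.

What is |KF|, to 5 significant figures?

47.232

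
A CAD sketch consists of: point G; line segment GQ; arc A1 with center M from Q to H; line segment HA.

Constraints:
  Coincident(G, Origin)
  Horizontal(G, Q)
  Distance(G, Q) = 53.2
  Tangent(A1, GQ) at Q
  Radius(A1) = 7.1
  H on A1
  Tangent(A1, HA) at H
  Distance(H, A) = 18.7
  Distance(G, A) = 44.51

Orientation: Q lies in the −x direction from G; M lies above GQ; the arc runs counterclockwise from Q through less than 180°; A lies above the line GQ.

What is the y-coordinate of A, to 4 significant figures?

21.28

Checks: G.y = 0.00, Q.y = 0.00 ✓; ∠(MQ, QG) = 90.00° ✓; |MQ| = 7.100 ✓; |MH| = 7.100 ✓; ∠(MH, HA) = 90.00° ✓; |HA| = 18.70 ✓; |GA| = 44.51 ✓.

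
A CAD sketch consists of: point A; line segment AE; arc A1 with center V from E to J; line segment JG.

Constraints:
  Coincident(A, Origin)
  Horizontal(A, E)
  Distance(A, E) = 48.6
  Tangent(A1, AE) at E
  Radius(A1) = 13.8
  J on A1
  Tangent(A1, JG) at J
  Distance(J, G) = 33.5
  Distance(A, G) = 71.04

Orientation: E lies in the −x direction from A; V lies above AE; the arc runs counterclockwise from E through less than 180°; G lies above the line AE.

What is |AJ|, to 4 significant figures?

41.16

A is at the origin; AE is horizontal with |AE| = 48.6 and E on the −x side, so E = (-48.60, 0.000). Since A1 is tangent to AE there, VE ⟂ AE, so V = E + (0, 13.8) = (-48.60, 13.80). Since VJ ⟂ JG (tangency), |VG| = √(13.8² + 33.5²) = 36.23 regardless of where J sits on A1. So G lies on both circle(A, 71.04) and circle(V, 36.23); the above-AE intersection is G = (-50.48, 49.98). J is the foot of the tangent from G: J = (-36.13, 19.71).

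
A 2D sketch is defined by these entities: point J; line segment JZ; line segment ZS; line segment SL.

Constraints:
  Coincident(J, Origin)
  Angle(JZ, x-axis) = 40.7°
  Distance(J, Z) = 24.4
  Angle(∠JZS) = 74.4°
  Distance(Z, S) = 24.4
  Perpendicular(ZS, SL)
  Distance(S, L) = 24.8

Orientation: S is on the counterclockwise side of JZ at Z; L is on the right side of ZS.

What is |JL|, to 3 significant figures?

51.5

J is at the origin; JZ runs at 40.7° with length 24.4, so Z = 24.4·(cos 40.7°, sin 40.7°) = (18.5, 15.9). ∠JZS = 74.4°, so ZS runs at 40.7° + (180° − 74.4°) = 146° from the x-axis; with |ZS| = 24.4, S = Z + 24.4·(cos 146°, sin 146°) = (-1.80, 29.4). ZS is perpendicular to SL; with |SL| = 24.8 on the right of ZS, L = S + 24.8·(0.555, 0.832) = (12.0, 50.1). Then |JL| = |L − J| = 51.5.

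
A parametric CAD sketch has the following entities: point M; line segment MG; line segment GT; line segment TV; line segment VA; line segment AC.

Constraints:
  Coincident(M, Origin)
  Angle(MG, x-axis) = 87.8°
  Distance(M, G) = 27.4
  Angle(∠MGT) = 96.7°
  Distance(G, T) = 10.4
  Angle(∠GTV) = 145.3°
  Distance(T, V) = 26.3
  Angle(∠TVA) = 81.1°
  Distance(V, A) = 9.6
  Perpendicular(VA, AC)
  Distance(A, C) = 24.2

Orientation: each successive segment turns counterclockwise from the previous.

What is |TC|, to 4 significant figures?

5.812

M is at the origin; MG runs at 87.8° with length 27.4, so G = (1.052, 27.38). ∠MGT = 96.7° gives GT at 171.1° from the x-axis; with |GT| = 10.4, T = (-9.223, 28.99). ∠GTV = 145.3° gives TV at -154.2° from the x-axis; with |TV| = 26.3, V = (-32.90, 17.54). ∠TVA = 81.1° gives VA at -55.30° from the x-axis; with |VA| = 9.6, A = (-27.44, 9.650). VA is perpendicular to AC, so AC runs at 34.70°; with |AC| = 24.2, C = (-7.540, 23.43). Then |TC| = |C − T| = 5.812.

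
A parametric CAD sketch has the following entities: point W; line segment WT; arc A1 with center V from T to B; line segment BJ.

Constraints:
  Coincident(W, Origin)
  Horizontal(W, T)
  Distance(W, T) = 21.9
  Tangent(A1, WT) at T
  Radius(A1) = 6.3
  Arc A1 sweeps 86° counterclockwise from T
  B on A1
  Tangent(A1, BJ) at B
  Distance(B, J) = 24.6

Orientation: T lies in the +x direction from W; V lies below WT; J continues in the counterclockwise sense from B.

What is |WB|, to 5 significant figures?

16.679

W is at the origin; W and T share the same y with |WT| = 21.9 and T on the +x side, so T = (21.900, 0.0000). Since A1 is tangent to WT there, VT ⟂ WT, so V = T + (0, -6.3) = (21.900, -6.3000). On A1, T sits at bearing 90° from V; an 86° counterclockwise sweep puts B at bearing 176°, so B = V + 6.3·(cos 176°, sin 176°) = (15.615, -5.8605). Then |WB| = |B − W| = 16.679.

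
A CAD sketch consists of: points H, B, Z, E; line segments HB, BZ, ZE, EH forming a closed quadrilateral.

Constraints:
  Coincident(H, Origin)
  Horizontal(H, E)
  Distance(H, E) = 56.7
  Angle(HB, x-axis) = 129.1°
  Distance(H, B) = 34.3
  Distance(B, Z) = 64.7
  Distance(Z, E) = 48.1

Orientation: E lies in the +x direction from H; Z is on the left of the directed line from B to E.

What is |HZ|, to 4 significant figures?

60.60

Checks: |BZ| = 64.70 ✓; |ZE| = 48.10 ✓.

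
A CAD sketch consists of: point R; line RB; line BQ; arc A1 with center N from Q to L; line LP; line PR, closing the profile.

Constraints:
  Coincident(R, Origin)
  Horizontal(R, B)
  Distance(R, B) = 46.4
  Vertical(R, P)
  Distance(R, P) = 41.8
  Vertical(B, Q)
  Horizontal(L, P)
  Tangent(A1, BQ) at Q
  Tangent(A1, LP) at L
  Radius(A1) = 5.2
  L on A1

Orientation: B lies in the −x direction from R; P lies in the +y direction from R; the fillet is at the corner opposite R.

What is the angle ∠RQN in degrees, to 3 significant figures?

38.3°

R is at the origin; R and B share the same y with |RB| = 46.4 and B on the −x side, so B = (-46.4, 0.00). RP is vertical with |RP| = 41.8 and P on the +y side, so P = (0.00, 41.8). The virtual corner opposite R is at (-46.4, 41.8). A1 meets BQ tangentially, so NQ is at right angles to BQ and since A1 is tangent to LP there, NL ⟂ LP, with radius 5.2, so the center N sits 5.2 in from both sides at N = (-41.2, 36.6). That places the tangent points at Q = (-46.4, 36.6) on BQ and L = (-41.2, 41.8) on LP. Then cos ∠RQN = QR·QN / (|QR||QN|), giving 38.3°.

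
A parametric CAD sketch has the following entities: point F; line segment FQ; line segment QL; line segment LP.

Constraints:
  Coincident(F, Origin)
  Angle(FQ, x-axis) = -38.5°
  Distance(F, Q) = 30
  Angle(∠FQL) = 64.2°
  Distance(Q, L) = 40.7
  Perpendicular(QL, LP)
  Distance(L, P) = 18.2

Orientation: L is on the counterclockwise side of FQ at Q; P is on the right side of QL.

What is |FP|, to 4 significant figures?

52.99

∠FQL = 64.2°, so QL runs at -38.5° + (180° − 64.2°) = 77.30° from the x-axis; with |QL| = 40.7, L = Q + 40.7·(cos 77.30°, sin 77.30°) = (32.43, 21.03). QL ⟂ LP; with |LP| = 18.2 on the right of QL, P = L + 18.2·(0.9755, -0.2198) = (50.18, 17.03). Then |FP| = |P − F| = 52.99.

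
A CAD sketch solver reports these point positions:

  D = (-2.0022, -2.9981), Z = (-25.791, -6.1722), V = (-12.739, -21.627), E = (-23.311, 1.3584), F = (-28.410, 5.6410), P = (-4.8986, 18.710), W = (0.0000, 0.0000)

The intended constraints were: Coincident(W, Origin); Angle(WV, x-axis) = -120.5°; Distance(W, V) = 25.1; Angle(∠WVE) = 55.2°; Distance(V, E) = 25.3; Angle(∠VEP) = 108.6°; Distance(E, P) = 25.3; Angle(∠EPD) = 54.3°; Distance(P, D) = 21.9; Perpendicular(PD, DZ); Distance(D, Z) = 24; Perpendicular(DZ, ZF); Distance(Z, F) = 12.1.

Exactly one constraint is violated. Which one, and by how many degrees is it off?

Perpendicular(DZ, ZF) — off by 4.90°.

W = (0.00, 0.00) ✓; WV at -120.5° ✓; |WV| = 25.10 ✓; ∠WVE = 55.20° ✓; |VE| = 25.30 ✓; ∠VEP = 108.6° ✓; |EP| = 25.30 ✓; ∠EPD = 54.30° ✓; |PD| = 21.90 ✓; ∠(PD, DZ) = 90.00° ✓; |DZ| = 24.00 ✓; ∠(DZ, ZF) = 85.10° ✗; |ZF| = 12.10 ✓.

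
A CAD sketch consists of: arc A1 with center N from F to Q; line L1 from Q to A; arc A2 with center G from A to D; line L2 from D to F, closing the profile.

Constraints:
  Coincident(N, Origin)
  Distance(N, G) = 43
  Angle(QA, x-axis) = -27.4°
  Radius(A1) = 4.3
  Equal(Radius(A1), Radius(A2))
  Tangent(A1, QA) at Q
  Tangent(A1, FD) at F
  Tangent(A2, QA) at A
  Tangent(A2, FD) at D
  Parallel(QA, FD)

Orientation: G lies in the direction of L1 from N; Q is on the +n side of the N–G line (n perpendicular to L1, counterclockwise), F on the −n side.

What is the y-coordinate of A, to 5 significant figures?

-15.971

The slot axis is L1's direction at -27.4°, so u = (cos -27.4°, sin -27.4°) = (0.88782, -0.46020) and n = (−sin -27.4°, cos -27.4°) = (0.46020, 0.88782). N is at the origin and G lies 43.0 along u from N, so G = 43.0·u = (38.176, -19.789). Tangency of A1 to both parallel lines with radius 4.3 puts Q and F at N ± 4.3·n: Q = (1.9789, 3.8176), F = (-1.9789, -3.8176). Equal radii place A and D the same way about G: A = G + 4.3·n = (40.155, -15.971), D = G − 4.3·n = (36.197, -23.606). So A.y = -15.971.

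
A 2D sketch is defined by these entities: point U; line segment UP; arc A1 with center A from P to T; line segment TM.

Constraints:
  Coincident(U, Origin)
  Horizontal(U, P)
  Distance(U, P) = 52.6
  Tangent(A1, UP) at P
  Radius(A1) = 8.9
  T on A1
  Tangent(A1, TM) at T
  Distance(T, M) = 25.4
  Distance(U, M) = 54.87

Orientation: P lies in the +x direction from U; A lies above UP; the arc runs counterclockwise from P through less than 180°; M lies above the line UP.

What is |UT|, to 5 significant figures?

61.180

Checks: ∠(AP, PU) = 90.00° ✓; |AT| = 8.900 ✓; ∠(AT, TM) = 90.00° ✓; |TM| = 25.40 ✓; |UM| = 54.87 ✓.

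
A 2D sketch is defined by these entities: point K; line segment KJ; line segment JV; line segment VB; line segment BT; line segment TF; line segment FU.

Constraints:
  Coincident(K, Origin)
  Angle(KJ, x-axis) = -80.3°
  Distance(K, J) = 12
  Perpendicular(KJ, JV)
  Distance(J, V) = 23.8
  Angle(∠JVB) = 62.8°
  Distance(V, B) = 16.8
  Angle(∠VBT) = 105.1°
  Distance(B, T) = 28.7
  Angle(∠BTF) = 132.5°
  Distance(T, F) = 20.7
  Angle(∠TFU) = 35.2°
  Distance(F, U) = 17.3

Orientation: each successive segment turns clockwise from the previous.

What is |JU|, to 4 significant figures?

6.896

K is at the origin; KJ runs at -80.3° with length 12.0, so J = (2.022, -11.83). KJ ⟂ JV, so JV runs at -170.3°; with |JV| = 23.8, V = (-21.44, -15.84). ∠JVB = 62.8° gives VB at 72.50° from the x-axis; with |VB| = 16.8, B = (-16.39, 0.1840). ∠VBT = 105.1° gives BT at -2.400° from the x-axis; with |BT| = 28.7, T = (12.29, -1.018). ∠BTF = 132.5° gives TF at -49.90° from the x-axis; with |TF| = 20.7, F = (25.62, -16.85). ∠TFU = 35.2° gives FU at 165.3° from the x-axis; with |FU| = 17.3, U = (8.888, -12.46). Then |JU| = |U − J| = 6.896.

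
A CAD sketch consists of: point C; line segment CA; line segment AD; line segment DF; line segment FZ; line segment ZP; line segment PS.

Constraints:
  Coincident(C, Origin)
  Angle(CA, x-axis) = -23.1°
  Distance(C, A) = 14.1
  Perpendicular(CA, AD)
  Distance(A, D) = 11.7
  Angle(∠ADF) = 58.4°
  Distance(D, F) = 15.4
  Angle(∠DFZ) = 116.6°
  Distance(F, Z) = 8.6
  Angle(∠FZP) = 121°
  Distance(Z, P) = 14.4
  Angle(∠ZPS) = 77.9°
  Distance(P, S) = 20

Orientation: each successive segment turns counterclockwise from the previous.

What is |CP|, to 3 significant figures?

18.5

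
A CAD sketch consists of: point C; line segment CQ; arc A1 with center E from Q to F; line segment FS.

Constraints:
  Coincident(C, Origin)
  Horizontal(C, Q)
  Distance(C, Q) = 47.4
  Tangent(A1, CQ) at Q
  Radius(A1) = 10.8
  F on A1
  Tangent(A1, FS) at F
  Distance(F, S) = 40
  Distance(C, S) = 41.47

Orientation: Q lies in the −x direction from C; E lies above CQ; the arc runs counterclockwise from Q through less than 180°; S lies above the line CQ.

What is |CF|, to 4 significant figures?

38.71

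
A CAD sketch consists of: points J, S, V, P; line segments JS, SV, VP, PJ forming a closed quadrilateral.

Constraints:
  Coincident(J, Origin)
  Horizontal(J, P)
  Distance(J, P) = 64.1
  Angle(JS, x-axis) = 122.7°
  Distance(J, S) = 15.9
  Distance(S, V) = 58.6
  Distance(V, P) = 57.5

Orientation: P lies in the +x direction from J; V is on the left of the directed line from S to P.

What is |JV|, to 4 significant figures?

62.48

Checks: |SV| = 58.60 ✓; |VP| = 57.50 ✓.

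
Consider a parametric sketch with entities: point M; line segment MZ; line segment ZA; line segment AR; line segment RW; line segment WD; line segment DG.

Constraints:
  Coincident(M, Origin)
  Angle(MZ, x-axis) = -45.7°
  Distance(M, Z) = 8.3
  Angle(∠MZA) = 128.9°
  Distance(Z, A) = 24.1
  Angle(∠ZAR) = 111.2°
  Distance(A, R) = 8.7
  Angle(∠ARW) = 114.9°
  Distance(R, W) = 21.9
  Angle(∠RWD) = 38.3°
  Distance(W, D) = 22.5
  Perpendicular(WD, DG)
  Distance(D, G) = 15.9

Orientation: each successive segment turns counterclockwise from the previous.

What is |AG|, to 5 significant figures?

6.7133

M is at the origin; MZ runs at -45.7° with length 8.3, so Z = (5.7968, -5.9402). ∠MZA = 128.9° gives ZA at 5.4000° from the x-axis; with |ZA| = 24.1, A = (29.790, -3.6722). ∠ZAR = 111.2° gives AR at 74.200° from the x-axis; with |AR| = 8.7, R = (32.159, 4.6991). ∠ARW = 114.9° gives RW at 139.30° from the x-axis; with |RW| = 21.9, W = (15.556, 18.980). ∠RWD = 38.3° gives WD at -79.000° from the x-axis; with |WD| = 22.5, D = (19.849, -3.1066). The perpendicularity gives DG at right angles to WD, so DG runs at 11.000°; with |DG| = 15.9, G = (35.457, -0.072736). Then |AG| = |G − A| = 6.7133.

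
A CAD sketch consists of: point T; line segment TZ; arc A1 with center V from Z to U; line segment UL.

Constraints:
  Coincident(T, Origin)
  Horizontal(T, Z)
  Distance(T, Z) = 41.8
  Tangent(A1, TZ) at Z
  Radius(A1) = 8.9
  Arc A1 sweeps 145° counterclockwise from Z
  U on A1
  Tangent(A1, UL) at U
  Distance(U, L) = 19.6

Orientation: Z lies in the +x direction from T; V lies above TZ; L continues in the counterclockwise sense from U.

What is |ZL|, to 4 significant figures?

29.54

T is at the origin; TZ is horizontal with |TZ| = 41.8 and Z on the +x side, so Z = (41.80, 0.000). The tangent condition forces VZ to be normal to TZ, so V = Z + (0, 8.9) = (41.80, 8.900). On A1, Z sits at bearing -90° from V; a 145° counterclockwise sweep puts U at bearing 55°, so U = V + 8.9·(cos 55°, sin 55°) = (46.90, 16.19). Tangency of A1 to UL means the radius VU is perpendicular to UL, so UL runs along (−sin 55°, cos 55°); with |UL| = 19.6, L = (30.85, 27.43). Then |ZL| = |L − Z| = 29.54.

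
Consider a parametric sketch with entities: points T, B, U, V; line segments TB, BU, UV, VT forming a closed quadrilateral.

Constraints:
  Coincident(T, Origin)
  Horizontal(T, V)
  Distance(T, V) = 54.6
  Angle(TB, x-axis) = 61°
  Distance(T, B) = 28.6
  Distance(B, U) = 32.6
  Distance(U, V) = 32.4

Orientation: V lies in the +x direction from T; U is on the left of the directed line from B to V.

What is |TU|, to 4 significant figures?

55.48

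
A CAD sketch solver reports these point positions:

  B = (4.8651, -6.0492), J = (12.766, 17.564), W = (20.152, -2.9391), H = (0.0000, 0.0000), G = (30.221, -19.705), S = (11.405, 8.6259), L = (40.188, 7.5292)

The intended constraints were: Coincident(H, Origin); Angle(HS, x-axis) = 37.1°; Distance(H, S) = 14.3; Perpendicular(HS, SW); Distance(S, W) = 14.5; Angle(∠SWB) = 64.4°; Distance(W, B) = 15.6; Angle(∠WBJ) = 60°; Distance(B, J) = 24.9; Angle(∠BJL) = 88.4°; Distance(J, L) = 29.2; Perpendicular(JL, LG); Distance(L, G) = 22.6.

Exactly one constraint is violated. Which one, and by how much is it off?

Distance(L, G) = 22.6 — off by 6.40.

H = (0.00, 0.00) ✓; HS at 37.10° ✓; |HS| = 14.30 ✓; ∠(HS, SW) = 90.00° ✓; |SW| = 14.50 ✓; ∠SWB = 64.40° ✓; |WB| = 15.60 ✓; ∠WBJ = 60.00° ✓; |BJ| = 24.90 ✓; ∠BJL = 88.40° ✓; |JL| = 29.20 ✓; ∠(JL, LG) = 90.00° ✓; |LG| = 29.00 ✗.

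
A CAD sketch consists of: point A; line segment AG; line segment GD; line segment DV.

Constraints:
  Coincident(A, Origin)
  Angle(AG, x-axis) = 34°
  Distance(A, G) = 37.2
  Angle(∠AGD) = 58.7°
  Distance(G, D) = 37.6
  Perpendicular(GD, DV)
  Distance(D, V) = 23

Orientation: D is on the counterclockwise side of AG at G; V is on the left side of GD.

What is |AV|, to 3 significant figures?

20.3

∠AGD = 58.7°, so GD runs at 34.0° + (180° − 58.7°) = 155° from the x-axis; with |GD| = 37.6, D = G + 37.6·(cos 155°, sin 155°) = (-3.32, 36.5). GD is perpendicular to DV; with |DV| = 23.0 on the left of GD, V = D + 23.0·(-0.418, -0.909) = (-12.9, 15.6). Then |AV| = |V − A| = 20.3.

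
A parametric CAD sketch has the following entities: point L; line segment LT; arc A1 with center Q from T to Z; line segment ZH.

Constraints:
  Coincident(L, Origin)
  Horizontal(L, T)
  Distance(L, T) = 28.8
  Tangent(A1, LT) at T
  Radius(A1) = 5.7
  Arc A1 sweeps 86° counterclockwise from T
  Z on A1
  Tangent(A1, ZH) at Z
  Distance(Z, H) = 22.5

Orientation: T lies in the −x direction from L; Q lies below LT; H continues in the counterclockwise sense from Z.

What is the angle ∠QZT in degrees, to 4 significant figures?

47.00°

L is at the origin; L and T share the same y with |LT| = 28.8 and T on the −x side, so T = (-28.80, 0.000). The tangent condition forces QT to be normal to LT, so Q = T + (0, -5.7) = (-28.80, -5.700). On A1, T sits at bearing 90° from Q; an 86° counterclockwise sweep puts Z at bearing 176°, so Z = Q + 5.7·(cos 176°, sin 176°) = (-34.49, -5.302). Then cos ∠QZT = ZQ·ZT / (|ZQ||ZT|), giving 47.00°.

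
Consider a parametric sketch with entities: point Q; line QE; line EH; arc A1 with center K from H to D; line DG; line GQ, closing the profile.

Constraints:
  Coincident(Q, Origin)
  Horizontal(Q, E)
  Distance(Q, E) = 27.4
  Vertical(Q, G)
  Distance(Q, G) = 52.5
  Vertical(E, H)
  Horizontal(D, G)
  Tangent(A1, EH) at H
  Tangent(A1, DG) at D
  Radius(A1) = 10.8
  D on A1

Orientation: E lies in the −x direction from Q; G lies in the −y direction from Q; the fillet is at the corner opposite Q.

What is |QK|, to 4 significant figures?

44.88

Q and G share the same x with |QG| = 52.5 and G on the −y side, so G = (0.000, -52.50). The virtual corner opposite Q is at (-27.40, -52.50). Tangency of A1 to EH means the radius KH is perpendicular to EH and the tangent condition forces KD to be normal to DG, with radius 10.8, so the center K sits 10.8 in from both sides at K = (-16.60, -41.70). Then |QK| = |K − Q| = 44.88.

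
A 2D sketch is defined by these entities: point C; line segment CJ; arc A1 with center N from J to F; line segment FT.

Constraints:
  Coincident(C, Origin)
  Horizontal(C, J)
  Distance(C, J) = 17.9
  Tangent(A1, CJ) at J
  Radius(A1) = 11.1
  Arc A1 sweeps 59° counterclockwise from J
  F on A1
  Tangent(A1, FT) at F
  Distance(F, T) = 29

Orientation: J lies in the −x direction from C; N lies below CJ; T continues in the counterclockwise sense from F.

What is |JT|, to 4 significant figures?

38.89

C is at the origin; CJ is horizontal with |CJ| = 17.9 and J on the −x side, so J = (-17.90, 0.000). Since A1 is tangent to CJ there, NJ ⟂ CJ, so N = J + (0, -11.1) = (-17.90, -11.10). On A1, J sits at bearing 90° from N; a 59° counterclockwise sweep puts F at bearing 149°, so F = N + 11.1·(cos 149°, sin 149°) = (-27.41, -5.383). A1 meets FT tangentially, so NF is at right angles to FT, so FT runs along (−sin 149°, cos 149°); with |FT| = 29.0, T = (-42.35, -30.24). Then |JT| = |T − J| = 38.89.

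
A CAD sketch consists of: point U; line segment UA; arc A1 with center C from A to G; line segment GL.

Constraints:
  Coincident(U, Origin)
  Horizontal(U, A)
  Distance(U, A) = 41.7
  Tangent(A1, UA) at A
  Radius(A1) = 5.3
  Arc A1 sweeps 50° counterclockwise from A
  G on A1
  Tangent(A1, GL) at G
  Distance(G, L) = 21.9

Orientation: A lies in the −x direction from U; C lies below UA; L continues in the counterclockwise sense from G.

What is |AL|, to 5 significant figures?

26.029

On A1, A sits at bearing 90° from C; a 50° counterclockwise sweep puts G at bearing 140°, so G = C + 5.3·(cos 140°, sin 140°) = (-45.760, -1.8932). A1 meets GL tangentially, so CG is at right angles to GL, so GL runs along (−sin 140°, cos 140°); with |GL| = 21.9, L = (-59.837, -18.670). Then |AL| = |L − A| = 26.029.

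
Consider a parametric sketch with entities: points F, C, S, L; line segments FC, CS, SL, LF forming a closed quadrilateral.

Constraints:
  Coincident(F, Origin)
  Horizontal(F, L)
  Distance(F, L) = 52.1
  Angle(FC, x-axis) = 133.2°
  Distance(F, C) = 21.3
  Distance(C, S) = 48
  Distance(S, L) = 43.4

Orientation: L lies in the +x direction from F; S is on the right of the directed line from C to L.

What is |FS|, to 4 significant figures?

26.86

Checks: |CS| = 48.00 ✓; |SL| = 43.40 ✓.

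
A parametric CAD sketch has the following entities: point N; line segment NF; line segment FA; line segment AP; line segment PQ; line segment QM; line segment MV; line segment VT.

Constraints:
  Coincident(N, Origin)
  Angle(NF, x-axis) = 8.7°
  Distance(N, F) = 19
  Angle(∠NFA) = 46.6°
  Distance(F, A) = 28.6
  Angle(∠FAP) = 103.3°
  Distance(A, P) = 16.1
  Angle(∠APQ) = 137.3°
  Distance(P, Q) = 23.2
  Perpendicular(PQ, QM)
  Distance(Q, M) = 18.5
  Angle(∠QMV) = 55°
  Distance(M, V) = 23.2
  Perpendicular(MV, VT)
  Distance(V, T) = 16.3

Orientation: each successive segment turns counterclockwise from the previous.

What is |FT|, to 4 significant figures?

45.43

N is at the origin; NF runs at 8.7° with length 19.0, so F = (18.78, 2.874). ∠NFA = 46.6° gives FA at 142.1° from the x-axis; with |FA| = 28.6, A = (-3.786, 20.44). ∠FAP = 103.3° gives AP at -141.2° from the x-axis; with |AP| = 16.1, P = (-16.33, 10.35). ∠APQ = 137.3° gives PQ at -98.50° from the x-axis; with |PQ| = 23.2, Q = (-19.76, -12.59). The perpendicularity gives QM at right angles to PQ, so QM runs at -8.500°; with |QM| = 18.5, M = (-1.466, -15.33). ∠QMV = 55.0° gives MV at 116.5° from the x-axis; with |MV| = 23.2, V = (-11.82, 5.437). MV ⟂ VT, so VT runs at -153.5°; with |VT| = 16.3, T = (-26.41, -1.836). Then |FT| = |T − F| = 45.43.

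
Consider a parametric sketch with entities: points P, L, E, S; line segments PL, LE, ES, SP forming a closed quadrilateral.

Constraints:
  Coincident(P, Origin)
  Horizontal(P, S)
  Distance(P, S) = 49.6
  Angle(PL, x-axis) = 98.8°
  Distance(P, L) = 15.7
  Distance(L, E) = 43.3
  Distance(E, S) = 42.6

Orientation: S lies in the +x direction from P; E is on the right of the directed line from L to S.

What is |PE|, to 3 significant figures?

28.4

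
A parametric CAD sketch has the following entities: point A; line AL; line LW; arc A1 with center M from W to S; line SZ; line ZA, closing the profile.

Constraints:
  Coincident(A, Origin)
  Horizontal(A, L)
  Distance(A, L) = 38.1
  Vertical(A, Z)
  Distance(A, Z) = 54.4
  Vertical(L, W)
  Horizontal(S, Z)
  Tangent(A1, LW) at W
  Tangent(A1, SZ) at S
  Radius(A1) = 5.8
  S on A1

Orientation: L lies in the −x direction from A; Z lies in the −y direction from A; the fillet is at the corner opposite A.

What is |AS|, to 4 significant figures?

63.27

The virtual corner opposite A is at (-38.10, -54.40). The tangent condition forces MW to be normal to LW and tangency of A1 to SZ means the radius MS is perpendicular to SZ, with radius 5.8, so the center M sits 5.8 in from both sides at M = (-32.30, -48.60). That places the tangent points at W = (-38.10, -48.60) on LW and S = (-32.30, -54.40) on SZ. Then |AS| = |S − A| = 63.27.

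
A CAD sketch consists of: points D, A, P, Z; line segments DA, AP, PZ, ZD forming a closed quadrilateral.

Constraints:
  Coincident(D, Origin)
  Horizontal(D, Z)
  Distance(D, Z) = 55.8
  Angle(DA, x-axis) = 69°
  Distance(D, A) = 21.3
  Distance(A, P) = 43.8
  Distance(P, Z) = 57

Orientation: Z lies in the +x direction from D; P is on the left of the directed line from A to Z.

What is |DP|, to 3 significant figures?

64.3

Checks: |AP| = 43.80 ✓; |PZ| = 57.00 ✓.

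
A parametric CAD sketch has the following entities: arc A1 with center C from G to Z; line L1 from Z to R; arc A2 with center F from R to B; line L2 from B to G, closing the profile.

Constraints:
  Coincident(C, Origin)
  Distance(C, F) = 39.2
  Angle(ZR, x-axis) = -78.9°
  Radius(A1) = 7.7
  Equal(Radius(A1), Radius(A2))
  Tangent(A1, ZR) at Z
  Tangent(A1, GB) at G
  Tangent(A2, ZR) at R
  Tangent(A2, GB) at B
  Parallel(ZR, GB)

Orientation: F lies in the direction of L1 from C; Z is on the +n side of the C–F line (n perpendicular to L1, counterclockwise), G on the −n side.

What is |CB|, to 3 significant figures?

39.9

The slot axis is L1's direction at -78.9°, so u = (cos -78.9°, sin -78.9°) = (0.193, -0.981) and n = (−sin -78.9°, cos -78.9°) = (0.981, 0.193). C is at the origin and F lies 39.2 along u from C, so F = 39.2·u = (7.55, -38.5). Tangency of A1 to both parallel lines with radius 7.7 puts Z and G at C ± 7.7·n: Z = (7.56, 1.48), G = (-7.56, -1.48). Equal radii place R and B the same way about F: R = F + 7.7·n = (15.1, -37.0), B = F − 7.7·n = (-0.00909, -39.9). Then |CB| = |B − C| = 39.9.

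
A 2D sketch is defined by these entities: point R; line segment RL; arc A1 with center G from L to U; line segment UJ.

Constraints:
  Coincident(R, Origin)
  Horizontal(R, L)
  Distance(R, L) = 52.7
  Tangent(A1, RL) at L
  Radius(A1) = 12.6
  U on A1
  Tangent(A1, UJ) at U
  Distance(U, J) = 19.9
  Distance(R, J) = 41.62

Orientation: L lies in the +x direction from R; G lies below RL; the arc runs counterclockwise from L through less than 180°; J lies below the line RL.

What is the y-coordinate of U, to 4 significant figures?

-7.344

Checks: |GU| = 12.60 ✓; ∠(GU, UJ) = 90.00° ✓; |UJ| = 19.90 ✓; |RJ| = 41.62 ✓.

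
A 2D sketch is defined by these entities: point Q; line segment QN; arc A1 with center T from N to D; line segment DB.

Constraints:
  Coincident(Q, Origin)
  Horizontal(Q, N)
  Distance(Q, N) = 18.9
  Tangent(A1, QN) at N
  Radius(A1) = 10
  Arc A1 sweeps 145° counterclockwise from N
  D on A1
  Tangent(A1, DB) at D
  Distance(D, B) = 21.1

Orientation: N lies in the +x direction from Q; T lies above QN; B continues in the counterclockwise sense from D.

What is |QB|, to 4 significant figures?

31.17

Q is at the origin; QN is horizontal with |QN| = 18.9 and N on the +x side, so N = (18.90, 0.000). The tangent condition forces TN to be normal to QN, so T = N + (0, 10) = (18.90, 10.00). On A1, N sits at bearing -90° from T; a 145° counterclockwise sweep puts D at bearing 55°, so D = T + 10.0·(cos 55°, sin 55°) = (24.64, 18.19). Tangency of A1 to DB means the radius TD is perpendicular to DB, so DB runs along (−sin 55°, cos 55°); with |DB| = 21.1, B = (7.352, 30.29). Then |QB| = |B − Q| = 31.17.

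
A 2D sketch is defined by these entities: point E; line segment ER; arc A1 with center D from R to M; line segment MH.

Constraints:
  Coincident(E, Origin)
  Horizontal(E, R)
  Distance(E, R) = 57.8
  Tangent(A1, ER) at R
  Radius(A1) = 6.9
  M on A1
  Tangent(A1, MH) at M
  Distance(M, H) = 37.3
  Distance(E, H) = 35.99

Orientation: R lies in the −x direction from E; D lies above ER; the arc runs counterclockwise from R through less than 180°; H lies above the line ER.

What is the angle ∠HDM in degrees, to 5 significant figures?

79.520°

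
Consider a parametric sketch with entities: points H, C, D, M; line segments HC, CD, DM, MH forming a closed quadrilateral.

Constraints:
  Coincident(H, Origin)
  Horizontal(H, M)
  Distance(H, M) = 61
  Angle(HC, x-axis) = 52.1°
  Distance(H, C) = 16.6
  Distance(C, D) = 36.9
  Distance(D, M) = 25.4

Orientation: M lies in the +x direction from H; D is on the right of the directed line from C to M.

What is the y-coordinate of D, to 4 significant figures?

-11.03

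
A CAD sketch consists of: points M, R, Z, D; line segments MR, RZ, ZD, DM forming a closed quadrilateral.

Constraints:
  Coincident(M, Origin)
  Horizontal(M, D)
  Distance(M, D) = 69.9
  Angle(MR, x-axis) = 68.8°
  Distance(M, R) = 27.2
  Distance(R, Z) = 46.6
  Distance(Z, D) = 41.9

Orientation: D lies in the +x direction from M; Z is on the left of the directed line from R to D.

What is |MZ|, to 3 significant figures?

66.9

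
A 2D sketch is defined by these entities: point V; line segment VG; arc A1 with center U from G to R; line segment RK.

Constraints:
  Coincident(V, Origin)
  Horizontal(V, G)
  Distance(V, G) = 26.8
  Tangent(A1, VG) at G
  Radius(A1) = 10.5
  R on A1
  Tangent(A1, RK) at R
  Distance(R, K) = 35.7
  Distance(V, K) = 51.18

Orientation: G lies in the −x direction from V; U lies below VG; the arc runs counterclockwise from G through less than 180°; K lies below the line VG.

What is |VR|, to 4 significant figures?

39.25

Checks: |UG| = 10.50 ✓; |UR| = 10.50 ✓; ∠(UR, RK) = 90.00° ✓; |RK| = 35.70 ✓; |VK| = 51.18 ✓.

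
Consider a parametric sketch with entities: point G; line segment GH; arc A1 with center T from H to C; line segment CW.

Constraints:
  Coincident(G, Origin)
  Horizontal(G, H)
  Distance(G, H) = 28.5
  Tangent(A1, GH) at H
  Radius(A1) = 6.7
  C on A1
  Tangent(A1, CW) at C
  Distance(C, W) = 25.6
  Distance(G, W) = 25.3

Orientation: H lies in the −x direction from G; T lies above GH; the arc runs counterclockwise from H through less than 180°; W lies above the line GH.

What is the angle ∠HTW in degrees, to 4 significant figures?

130.5°

G is at the origin; G and H share the same y with |GH| = 28.5 and H on the −x side, so H = (-28.50, 0.000). The tangent condition forces TH to be normal to GH, so T = H + (0, 6.7) = (-28.50, 6.700). Since TC ⟂ CW (tangency), |TW| = √(6.7² + 25.6²) = 26.46 regardless of where C sits on A1. So W lies on both circle(G, 25.3) and circle(T, 26.46); the above-GH intersection is W = (-8.369, 23.88). C is the foot of the tangent from W: C = (-23.00, 2.870).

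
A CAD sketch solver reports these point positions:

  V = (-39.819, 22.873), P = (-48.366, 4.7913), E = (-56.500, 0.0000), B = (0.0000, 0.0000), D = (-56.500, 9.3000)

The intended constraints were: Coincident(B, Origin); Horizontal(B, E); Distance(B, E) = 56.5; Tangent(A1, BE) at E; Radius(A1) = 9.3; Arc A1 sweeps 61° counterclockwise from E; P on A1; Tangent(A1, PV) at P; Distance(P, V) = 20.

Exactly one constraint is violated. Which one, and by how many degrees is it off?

Tangent(A1, PV) at P — off by 3.70°.

B = (0.00, 0.00) ✓; B.y = 0.00, E.y = 0.00 ✓; |BE| = 56.50 ✓; ∠(DE, EB) = 90.00° ✓; |DE| = 9.300 ✓; bearing(D→P) − bearing(D→E) = 61.00° ✓; |DP| = 9.300 ✓; ∠(DP, PV) = 86.30° ✗; |PV| = 20.00 ✓.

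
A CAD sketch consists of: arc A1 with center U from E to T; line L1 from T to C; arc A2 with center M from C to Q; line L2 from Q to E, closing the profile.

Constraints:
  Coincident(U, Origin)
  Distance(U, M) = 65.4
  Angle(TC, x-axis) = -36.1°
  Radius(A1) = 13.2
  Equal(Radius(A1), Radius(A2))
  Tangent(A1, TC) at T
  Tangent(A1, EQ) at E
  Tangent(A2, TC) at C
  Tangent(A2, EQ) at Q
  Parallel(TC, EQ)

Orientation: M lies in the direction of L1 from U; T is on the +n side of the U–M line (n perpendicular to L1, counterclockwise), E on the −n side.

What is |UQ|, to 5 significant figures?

66.719

Tangency of A1 to both parallel lines with radius 13.2 puts T and E at U ± 13.2·n: T = (7.7774, 10.665), E = (-7.7774, -10.665). Equal radii place C and Q the same way about M: C = M + 13.2·n = (60.620, -27.868), Q = M − 13.2·n = (45.065, -49.199). Then |UQ| = |Q − U| = 66.719.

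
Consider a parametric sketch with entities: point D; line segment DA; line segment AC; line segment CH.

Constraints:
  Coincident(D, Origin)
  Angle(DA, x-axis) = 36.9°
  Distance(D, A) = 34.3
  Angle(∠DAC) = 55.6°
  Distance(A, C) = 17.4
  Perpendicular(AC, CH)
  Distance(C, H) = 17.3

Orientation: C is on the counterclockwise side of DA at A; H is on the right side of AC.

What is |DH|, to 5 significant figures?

45.644

D is at the origin; DA runs at 36.9° with length 34.3, so A = 34.3·(cos 36.9°, sin 36.9°) = (27.429, 20.594). ∠DAC = 55.6°, so AC runs at 36.9° + (180° − 55.6°) = 161.30° from the x-axis; with |AC| = 17.4, C = A + 17.4·(cos 161.30°, sin 161.30°) = (10.948, 26.173). The perpendicularity gives CH at right angles to AC; with |CH| = 17.3 on the right of AC, H = C + 17.3·(0.32061, 0.94721) = (16.494, 42.560). Then |DH| = |H − D| = 45.644.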